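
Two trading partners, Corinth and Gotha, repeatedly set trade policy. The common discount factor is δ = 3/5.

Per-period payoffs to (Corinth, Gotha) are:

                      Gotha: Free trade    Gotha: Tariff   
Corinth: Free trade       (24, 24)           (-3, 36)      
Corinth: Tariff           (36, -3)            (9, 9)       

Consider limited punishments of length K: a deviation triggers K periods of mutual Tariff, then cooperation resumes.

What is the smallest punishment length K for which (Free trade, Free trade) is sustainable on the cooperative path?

No profitable deviation requires (24−9)(δ+…+δ^K) ≥ 36−24, i.e. δ+…+δ^K ≥ 4/5 ≈ 0.8000.
With δ = 3/5, the partial sums are K=1: 0.6000, K=2: 0.9600.
K = 2 is the first length at which the sum reaches 0.8000.

2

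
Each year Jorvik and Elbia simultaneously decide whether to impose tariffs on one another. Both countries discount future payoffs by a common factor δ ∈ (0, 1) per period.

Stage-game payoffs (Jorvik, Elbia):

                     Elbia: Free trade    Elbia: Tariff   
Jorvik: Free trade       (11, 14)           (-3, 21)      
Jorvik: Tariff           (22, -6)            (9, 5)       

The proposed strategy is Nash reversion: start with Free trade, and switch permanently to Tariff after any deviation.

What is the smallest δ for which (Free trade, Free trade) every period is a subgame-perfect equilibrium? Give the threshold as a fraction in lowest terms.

For Jorvik: deviation gain 22−11 = 11, per-period punishment loss 11−9 = 2. IC gives δ ≥ 11/13.
For Elbia: gain 7, loss 9 per period, so δ ≥ 7/16.
The tighter constraint is Jorvik's, so cooperation needs δ ≥ 11/13.

11/13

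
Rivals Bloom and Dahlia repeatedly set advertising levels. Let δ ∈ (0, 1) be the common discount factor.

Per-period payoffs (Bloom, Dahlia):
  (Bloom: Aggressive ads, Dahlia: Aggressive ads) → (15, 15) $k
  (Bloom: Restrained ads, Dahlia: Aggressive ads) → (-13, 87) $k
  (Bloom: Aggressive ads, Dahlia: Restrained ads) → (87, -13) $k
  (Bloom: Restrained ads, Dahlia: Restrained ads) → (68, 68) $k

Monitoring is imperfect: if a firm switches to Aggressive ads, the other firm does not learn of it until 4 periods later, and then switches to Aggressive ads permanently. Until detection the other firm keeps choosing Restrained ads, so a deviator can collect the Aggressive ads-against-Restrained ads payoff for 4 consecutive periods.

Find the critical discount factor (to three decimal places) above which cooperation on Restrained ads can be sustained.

0.717

A deviator earns 87 for 4 periods, then 15 forever; cooperating earns 68 forever. Multiplying the IC by (1−δ):
68 ≥ 87(1−δ^4) + 15δ^4, so 72·δ^4 ≥ 19 and δ^4 ≥ 19/72.
δ ≥ (19/72)^(1/4) ≈ 0.717.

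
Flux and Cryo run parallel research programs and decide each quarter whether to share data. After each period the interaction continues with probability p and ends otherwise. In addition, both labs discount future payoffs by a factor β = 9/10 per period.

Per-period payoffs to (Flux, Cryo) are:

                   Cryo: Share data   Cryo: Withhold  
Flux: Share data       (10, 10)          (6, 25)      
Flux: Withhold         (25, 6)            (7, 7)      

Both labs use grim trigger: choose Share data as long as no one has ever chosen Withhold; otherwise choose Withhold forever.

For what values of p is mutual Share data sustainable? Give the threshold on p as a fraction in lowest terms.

Expected continuation weight on next period's payoff is β·p = 9/10·p, which plays the role of the discount factor.
Cooperation requires 9/10·p ≥ (25−10)/(25−7) = 5/6, hence p ≥ 25/27.

25/27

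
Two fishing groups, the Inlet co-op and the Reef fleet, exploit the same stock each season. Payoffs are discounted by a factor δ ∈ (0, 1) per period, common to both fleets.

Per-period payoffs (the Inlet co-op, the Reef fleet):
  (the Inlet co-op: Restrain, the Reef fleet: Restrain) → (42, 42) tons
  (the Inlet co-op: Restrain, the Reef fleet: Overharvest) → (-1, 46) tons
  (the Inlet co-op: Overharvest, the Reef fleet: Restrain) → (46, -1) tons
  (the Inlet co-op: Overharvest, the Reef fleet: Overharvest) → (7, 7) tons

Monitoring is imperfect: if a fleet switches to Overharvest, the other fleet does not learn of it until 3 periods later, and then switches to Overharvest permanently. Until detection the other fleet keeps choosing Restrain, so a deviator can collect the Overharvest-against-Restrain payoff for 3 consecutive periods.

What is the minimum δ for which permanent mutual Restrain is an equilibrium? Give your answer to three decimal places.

A deviator earns 46 for 3 periods, then 7 forever; cooperating earns 42 forever. Multiplying the IC by (1−δ):
42 ≥ 46(1−δ^3) + 7δ^3, so 39·δ^3 ≥ 4 and δ^3 ≥ 4/39.
δ ≥ (4/39)^(1/3) ≈ 0.468.

0.468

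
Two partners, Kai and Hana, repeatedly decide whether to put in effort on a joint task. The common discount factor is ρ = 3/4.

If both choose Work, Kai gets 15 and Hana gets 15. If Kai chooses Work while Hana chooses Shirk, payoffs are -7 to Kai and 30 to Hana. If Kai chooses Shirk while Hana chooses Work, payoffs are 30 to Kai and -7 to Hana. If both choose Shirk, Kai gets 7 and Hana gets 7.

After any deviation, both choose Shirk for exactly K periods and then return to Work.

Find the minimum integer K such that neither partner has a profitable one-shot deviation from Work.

IC: ρ(1−ρ^K)/(1−ρ) ≥ (30−15)/(15−7) = 15/8.
With ρ = 3/4: need 1 − ρ^K ≥ 15/8·(1−3/4)/(3/4), i.e. ρ^K ≤ 0.3750.
Since (3/4)^3 = 0.4219 and (3/4)^4 = 0.3164, the smallest such K is 4.

4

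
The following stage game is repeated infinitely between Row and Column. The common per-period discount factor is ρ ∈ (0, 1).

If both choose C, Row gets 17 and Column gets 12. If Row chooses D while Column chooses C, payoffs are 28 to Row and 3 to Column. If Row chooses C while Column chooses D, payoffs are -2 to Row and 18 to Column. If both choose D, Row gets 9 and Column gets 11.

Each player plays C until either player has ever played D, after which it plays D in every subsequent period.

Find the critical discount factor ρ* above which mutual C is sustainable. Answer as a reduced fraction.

6/7

For Row: deviation gain 28−17 = 11, per-period punishment loss 17−9 = 8. IC gives ρ ≥ 11/19.
For Column: gain 6, loss 1 per period, so ρ ≥ 6/7.
The tighter constraint is Column's, so cooperation needs ρ ≥ 6/7.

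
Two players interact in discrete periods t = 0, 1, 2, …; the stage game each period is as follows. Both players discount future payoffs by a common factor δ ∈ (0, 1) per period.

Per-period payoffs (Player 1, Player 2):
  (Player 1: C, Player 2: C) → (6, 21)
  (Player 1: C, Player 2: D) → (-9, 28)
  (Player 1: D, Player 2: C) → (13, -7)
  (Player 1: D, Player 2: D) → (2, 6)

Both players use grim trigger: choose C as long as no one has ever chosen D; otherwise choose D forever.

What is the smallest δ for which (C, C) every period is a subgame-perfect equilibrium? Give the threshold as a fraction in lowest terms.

For Player 1: deviation gain 13−6 = 7, per-period punishment loss 6−2 = 4. IC gives δ ≥ 7/11.
For Player 2: gain 7, loss 15 per period, so δ ≥ 7/22.
The tighter constraint is Player 1's, so cooperation needs δ ≥ 7/11.

7/11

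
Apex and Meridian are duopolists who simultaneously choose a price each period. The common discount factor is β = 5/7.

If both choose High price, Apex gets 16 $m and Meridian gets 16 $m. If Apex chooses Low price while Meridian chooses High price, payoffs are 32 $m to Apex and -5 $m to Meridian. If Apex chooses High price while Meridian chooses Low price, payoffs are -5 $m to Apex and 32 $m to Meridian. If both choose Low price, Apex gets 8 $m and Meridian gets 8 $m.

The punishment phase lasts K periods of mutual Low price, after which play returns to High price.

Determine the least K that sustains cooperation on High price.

5

IC: β(1−β^K)/(1−β) ≥ (32−16)/(16−8) = 2.
With β = 5/7: need 1 − β^K ≥ 2·(1−5/7)/(5/7), i.e. β^K ≤ 0.2000.
Since (5/7)^4 = 0.2603 and (5/7)^5 = 0.1859, the smallest such K is 5.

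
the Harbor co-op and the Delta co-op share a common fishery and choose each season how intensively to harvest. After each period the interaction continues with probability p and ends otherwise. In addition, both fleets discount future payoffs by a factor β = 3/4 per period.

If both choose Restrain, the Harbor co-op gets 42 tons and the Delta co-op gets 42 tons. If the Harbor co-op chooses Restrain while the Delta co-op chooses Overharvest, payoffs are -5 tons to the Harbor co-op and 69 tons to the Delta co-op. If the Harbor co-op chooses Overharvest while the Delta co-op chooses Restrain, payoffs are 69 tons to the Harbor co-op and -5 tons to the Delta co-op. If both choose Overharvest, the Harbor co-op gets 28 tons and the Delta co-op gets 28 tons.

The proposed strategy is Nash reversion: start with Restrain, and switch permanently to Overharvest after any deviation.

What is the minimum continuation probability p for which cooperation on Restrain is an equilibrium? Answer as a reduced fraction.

36/41

With continuation probability p and discount β, the effective per-period discount factor is βp.
Grim-trigger IC: βp ≥ (69−42)/(69−28) = 27/41.
So p ≥ (27/41)/(3/4) = 36/41.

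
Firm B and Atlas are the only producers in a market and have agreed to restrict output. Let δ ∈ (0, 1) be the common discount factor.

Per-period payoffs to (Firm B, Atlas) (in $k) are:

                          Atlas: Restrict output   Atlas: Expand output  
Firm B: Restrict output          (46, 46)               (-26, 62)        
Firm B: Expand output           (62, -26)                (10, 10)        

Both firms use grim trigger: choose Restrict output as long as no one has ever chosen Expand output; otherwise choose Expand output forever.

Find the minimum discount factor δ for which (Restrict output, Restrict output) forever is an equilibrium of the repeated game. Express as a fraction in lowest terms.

4/13

One-period gain from deviating is 62 − 46 = 16. The loss is 46 − 10 = 36 in every subsequent period, with present value 36·δ/(1−δ).
Deviation is unprofitable when 36·δ/(1−δ) ≥ 16, i.e. δ/(1−δ) ≥ 4/9.
Equivalently δ ≥ 16/(16+36) = 4/13.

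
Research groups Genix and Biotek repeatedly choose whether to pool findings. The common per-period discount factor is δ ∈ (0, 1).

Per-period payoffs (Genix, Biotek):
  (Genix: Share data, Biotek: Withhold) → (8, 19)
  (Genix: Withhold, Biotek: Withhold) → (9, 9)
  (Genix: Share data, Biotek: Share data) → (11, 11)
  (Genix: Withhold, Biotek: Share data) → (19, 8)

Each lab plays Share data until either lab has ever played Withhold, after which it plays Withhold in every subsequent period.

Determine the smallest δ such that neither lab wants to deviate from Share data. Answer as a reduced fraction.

4/5

Under grim trigger the critical discount factor is (T−C)/(T−P) with T = 19, C = 11, P = 9.
δ* = (19−11)/(19−9) = 8/10 = 4/5.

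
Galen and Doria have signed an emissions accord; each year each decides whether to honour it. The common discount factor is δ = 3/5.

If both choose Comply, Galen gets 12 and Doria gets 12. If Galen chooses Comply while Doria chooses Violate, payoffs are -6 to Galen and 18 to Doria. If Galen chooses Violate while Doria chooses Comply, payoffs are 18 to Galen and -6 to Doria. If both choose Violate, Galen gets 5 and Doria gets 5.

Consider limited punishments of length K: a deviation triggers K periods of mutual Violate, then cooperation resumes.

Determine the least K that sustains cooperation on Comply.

2

No profitable deviation requires (12−5)(δ+…+δ^K) ≥ 18−12, i.e. δ+…+δ^K ≥ 6/7 ≈ 0.8571.
With δ = 3/5, the partial sums are K=1: 0.6000, K=2: 0.9600.
K = 2 is the first length at which the sum reaches 0.8571.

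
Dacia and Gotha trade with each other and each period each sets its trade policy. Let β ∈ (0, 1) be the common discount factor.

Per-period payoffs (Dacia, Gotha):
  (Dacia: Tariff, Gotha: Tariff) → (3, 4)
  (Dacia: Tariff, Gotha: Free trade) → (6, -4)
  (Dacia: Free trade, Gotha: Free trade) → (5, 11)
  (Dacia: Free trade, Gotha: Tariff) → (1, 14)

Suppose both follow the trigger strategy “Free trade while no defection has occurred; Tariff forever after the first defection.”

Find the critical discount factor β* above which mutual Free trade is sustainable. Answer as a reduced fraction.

Dacia: cooperation gives 5 each period; deviation gives 6 once then 3 forever.
  5/(1−β) ≥ 6 + 3β/(1−β) ⇒ β ≥ 1/3.
Gotha: cooperation gives 11 each period; deviation gives 14 once then 4 forever.
  β ≥ 3/10.
Both must hold, so the binding constraint is Dacia's: β ≥ 1/3.

1/3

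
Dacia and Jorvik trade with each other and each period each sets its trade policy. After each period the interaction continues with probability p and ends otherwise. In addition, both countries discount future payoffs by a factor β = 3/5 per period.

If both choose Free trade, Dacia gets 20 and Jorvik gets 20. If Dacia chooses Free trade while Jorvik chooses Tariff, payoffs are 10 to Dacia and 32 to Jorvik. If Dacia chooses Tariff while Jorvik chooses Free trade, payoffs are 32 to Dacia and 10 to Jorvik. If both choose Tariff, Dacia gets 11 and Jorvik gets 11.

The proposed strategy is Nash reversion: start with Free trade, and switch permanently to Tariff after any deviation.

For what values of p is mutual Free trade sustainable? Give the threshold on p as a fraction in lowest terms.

Expected continuation weight on next period's payoff is β·p = 3/5·p, which plays the role of the discount factor.
Cooperation requires 3/5·p ≥ (32−20)/(32−11) = 4/7, hence p ≥ 20/21.

20/21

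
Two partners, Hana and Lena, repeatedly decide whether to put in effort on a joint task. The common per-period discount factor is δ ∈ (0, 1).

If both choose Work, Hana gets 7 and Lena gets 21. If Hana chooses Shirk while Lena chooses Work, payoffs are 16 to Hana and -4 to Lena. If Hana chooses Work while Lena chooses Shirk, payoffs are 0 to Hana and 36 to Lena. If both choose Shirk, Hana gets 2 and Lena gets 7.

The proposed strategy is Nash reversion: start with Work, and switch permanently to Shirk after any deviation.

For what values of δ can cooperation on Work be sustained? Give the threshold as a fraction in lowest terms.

Hana's threshold: (16−7)/(16−2) = 9/14.
Lena's threshold: (36−21)/(36−7) = 15/29.
9/14 > 15/29, so Hana binds and δ* = 9/14.

9/14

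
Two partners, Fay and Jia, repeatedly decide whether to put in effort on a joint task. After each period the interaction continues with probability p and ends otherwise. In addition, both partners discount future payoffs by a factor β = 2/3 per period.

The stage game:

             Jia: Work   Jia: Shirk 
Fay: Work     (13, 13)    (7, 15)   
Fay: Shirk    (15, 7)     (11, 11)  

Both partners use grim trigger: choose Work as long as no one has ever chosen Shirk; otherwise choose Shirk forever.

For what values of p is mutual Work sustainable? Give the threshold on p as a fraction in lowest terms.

With continuation probability p and discount β, the effective per-period discount factor is βp.
Grim-trigger IC: βp ≥ (15−13)/(15−11) = 1/2.
So p ≥ (1/2)/(2/3) = 3/4.

3/4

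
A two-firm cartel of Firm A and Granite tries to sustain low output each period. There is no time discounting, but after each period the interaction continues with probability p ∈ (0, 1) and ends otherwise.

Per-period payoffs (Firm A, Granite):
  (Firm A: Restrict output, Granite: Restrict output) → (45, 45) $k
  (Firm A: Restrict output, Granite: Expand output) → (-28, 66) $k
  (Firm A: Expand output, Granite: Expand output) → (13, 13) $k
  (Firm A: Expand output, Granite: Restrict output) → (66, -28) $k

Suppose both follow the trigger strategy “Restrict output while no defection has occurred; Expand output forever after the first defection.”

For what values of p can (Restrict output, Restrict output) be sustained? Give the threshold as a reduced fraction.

Expected cooperation value is 45 + p·45 + p²·45 + … = 45/(1−p); deviation gives 66 + p·13/(1−p).
45 ≥ 66(1−p) + 13p ⇒ 53p ≥ 21 ⇒ p ≥ 21/53.

21/53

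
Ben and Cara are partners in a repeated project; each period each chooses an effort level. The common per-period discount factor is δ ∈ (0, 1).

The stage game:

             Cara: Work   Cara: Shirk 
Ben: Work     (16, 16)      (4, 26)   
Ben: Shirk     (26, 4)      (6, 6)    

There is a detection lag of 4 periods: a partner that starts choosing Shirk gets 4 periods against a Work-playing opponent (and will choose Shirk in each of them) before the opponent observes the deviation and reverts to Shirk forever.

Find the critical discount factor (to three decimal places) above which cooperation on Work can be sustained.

The best deviation is to choose Shirk for all 4 undetected periods, earning 26 each, then 6 forever once detected.
Deviation value: 26(1−δ^4)/(1−δ) + 6δ^4/(1−δ); cooperation value: 16/(1−δ).
IC: 16 ≥ 26(1−δ^4) + 6δ^4 = 26 − 20δ^4.
So δ^4 ≥ 10/20 = 1/2, giving δ ≥ (1/2)^(1/4) ≈ 0.841.

0.841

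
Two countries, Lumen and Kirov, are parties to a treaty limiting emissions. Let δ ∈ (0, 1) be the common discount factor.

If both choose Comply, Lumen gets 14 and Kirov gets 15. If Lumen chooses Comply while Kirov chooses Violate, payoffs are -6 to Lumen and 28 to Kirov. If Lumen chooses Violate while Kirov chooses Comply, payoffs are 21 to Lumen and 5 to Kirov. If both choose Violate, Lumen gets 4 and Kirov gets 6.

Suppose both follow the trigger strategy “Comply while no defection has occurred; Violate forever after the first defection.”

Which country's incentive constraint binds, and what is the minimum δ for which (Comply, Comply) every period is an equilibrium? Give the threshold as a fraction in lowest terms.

Kirov; δ ≥ 13/22

Lumen's threshold: (21−14)/(21−4) = 7/17.
Kirov's threshold: (28−15)/(28−6) = 13/22.
7/17 < 13/22, so Kirov binds and δ* = 13/22.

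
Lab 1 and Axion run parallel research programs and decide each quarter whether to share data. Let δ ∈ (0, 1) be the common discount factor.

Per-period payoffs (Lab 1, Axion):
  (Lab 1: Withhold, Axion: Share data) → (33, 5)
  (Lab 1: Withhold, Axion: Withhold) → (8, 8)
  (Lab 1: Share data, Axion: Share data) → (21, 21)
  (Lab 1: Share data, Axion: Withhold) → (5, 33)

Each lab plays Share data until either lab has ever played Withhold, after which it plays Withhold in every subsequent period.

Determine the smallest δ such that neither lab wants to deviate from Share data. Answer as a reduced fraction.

21/(1−δ) ≥ 33 + 8δ/(1−δ)
21 ≥ 33 − 25δ
δ ≥ 12/25.

12/25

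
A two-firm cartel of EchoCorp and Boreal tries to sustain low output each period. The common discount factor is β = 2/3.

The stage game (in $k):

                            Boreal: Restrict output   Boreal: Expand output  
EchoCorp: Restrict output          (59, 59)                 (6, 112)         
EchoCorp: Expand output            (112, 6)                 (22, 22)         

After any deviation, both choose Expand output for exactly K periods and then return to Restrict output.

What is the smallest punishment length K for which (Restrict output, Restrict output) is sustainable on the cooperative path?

IC: β(1−β^K)/(1−β) ≥ (112−59)/(59−22) = 53/37.
With β = 2/3: need 1 − β^K ≥ 53/37·(1−2/3)/(2/3), i.e. β^K ≤ 0.2838.
Since (2/3)^3 = 0.2963 and (2/3)^4 = 0.1975, the smallest such K is 4.

4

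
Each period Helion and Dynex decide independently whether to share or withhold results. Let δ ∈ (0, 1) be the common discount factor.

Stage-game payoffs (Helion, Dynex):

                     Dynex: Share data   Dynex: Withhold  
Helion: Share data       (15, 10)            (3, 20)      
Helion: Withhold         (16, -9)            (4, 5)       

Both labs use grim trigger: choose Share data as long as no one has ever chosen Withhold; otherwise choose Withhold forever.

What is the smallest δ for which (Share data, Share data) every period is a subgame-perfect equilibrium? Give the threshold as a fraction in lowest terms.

For Helion: deviation gain 16−15 = 1, per-period punishment loss 15−4 = 11. IC gives δ ≥ 1/12.
For Dynex: gain 10, loss 5 per period, so δ ≥ 10/15 = 2/3.
The tighter constraint is Dynex's, so cooperation needs δ ≥ 2/3.

2/3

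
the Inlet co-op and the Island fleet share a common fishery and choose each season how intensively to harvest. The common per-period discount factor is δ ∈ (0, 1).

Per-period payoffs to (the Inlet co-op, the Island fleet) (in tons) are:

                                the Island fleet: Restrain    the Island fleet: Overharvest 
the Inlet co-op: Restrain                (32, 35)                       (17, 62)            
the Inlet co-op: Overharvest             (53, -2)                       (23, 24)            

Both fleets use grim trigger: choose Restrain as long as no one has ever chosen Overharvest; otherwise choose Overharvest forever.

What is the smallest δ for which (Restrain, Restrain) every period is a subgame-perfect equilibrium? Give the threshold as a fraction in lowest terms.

27/38

the Inlet co-op: cooperation gives 32 each period; deviation gives 53 once then 23 forever.
  32/(1−δ) ≥ 53 + 23δ/(1−δ) ⇒ δ ≥ 21/30 = 7/10.
the Island fleet: cooperation gives 35 each period; deviation gives 62 once then 24 forever.
  δ ≥ 27/38.
Both must hold, so the binding constraint is the Island fleet's: δ ≥ 27/38.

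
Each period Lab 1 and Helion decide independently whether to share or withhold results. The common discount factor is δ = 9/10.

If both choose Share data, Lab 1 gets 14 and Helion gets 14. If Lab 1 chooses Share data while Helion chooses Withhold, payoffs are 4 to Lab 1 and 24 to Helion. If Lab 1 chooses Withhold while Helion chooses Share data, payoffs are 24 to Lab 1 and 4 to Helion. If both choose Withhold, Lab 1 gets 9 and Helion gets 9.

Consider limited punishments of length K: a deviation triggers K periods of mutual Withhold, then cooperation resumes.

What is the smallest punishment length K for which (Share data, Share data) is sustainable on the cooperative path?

3

No profitable deviation requires (14−9)(δ+…+δ^K) ≥ 24−14, i.e. δ+…+δ^K ≥ 2 ≈ 2.0000.
With δ = 9/10, the partial sums are K=1: 0.9000, K=2: 1.7100, K=3: 2.4390.
K = 3 is the first length at which the sum reaches 2.0000.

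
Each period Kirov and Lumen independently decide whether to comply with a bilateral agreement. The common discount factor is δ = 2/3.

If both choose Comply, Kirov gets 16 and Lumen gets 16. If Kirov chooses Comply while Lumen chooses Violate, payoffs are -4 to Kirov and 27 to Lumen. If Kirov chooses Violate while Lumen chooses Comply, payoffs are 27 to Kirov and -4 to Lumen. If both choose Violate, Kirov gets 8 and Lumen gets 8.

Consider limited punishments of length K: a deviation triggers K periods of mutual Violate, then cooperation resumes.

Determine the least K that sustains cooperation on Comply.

3

No profitable deviation requires (16−8)(δ+…+δ^K) ≥ 27−16, i.e. δ+…+δ^K ≥ 11/8 ≈ 1.3750.
With δ = 2/3, the partial sums are K=1: 0.6667, K=2: 1.1111, K=3: 1.4074.
K = 3 is the first length at which the sum reaches 1.3750.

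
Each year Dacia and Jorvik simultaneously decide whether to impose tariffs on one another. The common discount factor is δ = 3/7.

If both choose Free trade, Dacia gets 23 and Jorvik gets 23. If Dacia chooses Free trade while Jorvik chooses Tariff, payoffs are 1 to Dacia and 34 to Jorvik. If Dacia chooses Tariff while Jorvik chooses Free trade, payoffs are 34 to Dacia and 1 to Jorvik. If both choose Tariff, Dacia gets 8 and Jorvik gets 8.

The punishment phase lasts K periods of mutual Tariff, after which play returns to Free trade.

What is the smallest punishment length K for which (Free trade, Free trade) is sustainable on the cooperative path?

5

IC: δ(1−δ^K)/(1−δ) ≥ (34−23)/(23−8) = 11/15.
With δ = 3/7: need 1 − δ^K ≥ 11/15·(1−3/7)/(3/7), i.e. δ^K ≤ 0.0222.
Since (3/7)^4 = 0.0337 and (3/7)^5 = 0.0145, the smallest such K is 5.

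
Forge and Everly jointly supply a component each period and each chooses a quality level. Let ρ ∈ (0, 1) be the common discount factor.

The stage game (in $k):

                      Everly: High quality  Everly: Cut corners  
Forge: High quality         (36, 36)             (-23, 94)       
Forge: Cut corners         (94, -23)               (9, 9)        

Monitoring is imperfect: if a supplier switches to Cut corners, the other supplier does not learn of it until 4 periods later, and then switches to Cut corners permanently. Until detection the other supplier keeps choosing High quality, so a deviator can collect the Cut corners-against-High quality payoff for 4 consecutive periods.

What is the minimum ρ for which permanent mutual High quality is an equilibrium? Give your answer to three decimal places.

A deviator earns 94 for 4 periods, then 9 forever; cooperating earns 36 forever. Multiplying the IC by (1−ρ):
36 ≥ 94(1−ρ^4) + 9ρ^4, so 85·ρ^4 ≥ 58 and ρ^4 ≥ 58/85.
ρ ≥ (58/85)^(1/4) ≈ 0.909.

0.909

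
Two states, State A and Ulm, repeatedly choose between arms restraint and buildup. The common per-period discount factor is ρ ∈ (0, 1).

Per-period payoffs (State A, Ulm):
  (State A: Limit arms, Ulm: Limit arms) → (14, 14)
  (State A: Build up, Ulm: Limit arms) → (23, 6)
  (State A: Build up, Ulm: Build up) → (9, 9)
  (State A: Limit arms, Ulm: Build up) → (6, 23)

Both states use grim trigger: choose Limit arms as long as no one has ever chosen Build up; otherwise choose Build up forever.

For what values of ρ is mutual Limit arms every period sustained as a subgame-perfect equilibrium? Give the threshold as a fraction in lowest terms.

9/14

Cooperation forever yields 14 each period: 14/(1−ρ).
Deviating yields 23 once, then 9 forever: 23 + 9ρ/(1−ρ).
No profitable deviation requires 14/(1−ρ) ≥ 23 + 9ρ/(1−ρ).
Multiplying by (1−ρ): 14 ≥ 23(1−ρ) + 9ρ = 23 − 14ρ.
So 14ρ ≥ 9, i.e. ρ ≥ 9/14.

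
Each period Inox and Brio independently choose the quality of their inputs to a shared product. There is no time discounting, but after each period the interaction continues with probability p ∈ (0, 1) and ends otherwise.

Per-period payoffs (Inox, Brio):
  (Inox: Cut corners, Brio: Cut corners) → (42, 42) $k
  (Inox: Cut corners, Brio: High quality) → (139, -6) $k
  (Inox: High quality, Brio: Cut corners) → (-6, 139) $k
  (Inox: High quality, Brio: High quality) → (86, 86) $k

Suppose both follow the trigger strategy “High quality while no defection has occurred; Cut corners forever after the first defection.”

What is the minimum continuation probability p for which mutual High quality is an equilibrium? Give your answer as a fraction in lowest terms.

With no time discounting, the continuation probability p plays the role of the discount factor.
Grim-trigger IC: 86/(1−p) ≥ 139 + 42p/(1−p) ⇒ p ≥ (139−86)/(139−42) = 53/97.

53/97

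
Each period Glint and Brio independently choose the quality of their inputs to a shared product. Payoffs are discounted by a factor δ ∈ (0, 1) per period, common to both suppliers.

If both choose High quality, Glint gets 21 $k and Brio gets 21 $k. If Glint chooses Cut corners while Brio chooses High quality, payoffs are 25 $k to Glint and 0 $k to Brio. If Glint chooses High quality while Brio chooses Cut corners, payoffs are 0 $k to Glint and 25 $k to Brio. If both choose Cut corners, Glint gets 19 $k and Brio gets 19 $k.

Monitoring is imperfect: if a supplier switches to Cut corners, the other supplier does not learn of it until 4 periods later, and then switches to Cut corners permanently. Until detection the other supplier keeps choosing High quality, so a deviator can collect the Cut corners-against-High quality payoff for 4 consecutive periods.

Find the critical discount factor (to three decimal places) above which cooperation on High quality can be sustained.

0.904

A deviator earns 25 for 4 periods, then 19 forever; cooperating earns 21 forever. Multiplying the IC by (1−δ):
21 ≥ 25(1−δ^4) + 19δ^4, so 6·δ^4 ≥ 4 and δ^4 ≥ 2/3.
δ ≥ (2/3)^(1/4) ≈ 0.904.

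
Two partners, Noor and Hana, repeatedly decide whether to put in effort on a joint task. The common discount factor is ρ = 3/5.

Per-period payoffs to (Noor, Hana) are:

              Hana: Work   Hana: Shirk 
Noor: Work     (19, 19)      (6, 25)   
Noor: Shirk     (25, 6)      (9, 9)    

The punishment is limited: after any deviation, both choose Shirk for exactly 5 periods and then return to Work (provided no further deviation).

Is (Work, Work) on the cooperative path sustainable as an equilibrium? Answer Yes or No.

Comparing payoff streams over the 6 periods until play realigns: cooperate → 19(1+ρ+…+ρ^5); deviate → 25 + 9(ρ+…+ρ^5).
Cooperation is sustained iff (19−9)(ρ+…+ρ^5) ≥ 25−19.
ρ+…+ρ^5 = 3/5·(1−(3/5)^5)/(1−3/5) = 1.3834, and (25−19)/(19−9) = 0.6000.
1.3834 ≥ 0.6000, so cooperation is sustainable.

Yes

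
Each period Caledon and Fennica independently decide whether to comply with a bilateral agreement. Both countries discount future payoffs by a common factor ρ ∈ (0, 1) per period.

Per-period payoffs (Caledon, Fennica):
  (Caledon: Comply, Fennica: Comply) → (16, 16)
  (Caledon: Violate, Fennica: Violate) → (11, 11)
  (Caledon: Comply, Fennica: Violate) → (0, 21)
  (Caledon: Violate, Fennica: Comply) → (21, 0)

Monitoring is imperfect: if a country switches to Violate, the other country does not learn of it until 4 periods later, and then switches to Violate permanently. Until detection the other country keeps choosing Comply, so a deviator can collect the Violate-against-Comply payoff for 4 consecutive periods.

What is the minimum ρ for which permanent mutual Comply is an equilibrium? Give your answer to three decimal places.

0.841

Deviating for the 4 undetected periods gains 21−16 = 5 per period over cooperation, then loses 16−11 = 5 per period forever once punishment starts.
Gain: 5(1 + ρ + … + ρ^3); loss: 5·ρ^4/(1−ρ).
No profitable deviation ⇔ 5(1−ρ^4) ≤ 5·ρ^4, i.e. ρ^4 ≥ 5/(5+5) = 1/2.
Hence ρ ≥ (1/2)^(1/4) ≈ 0.841.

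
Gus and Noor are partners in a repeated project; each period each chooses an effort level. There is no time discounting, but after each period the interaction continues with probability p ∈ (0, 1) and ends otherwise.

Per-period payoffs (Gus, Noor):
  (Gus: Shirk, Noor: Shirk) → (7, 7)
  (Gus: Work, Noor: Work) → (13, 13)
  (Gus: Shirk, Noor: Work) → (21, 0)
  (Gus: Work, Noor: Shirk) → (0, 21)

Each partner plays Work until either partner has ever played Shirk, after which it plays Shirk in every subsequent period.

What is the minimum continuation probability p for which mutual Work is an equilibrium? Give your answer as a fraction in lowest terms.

4/7

With no time discounting, the continuation probability p plays the role of the discount factor.
Grim-trigger IC: 13/(1−p) ≥ 21 + 7p/(1−p) ⇒ p ≥ (21−13)/(21−7) = 4/7.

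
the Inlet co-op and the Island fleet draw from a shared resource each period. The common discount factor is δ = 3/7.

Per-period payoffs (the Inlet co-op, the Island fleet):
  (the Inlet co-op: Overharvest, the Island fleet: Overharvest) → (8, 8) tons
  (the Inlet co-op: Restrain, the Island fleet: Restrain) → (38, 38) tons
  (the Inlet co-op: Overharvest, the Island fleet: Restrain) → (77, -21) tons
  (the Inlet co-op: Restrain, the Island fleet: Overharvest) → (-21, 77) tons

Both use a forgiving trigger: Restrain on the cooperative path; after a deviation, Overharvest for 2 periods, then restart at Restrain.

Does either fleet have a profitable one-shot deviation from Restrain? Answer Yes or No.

Yes

Comparing payoff streams over the 3 periods until play realigns: cooperate → 38(1+δ+…+δ^2); deviate → 77 + 8(δ+…+δ^2).
Cooperation is sustained iff (38−8)(δ+…+δ^2) ≥ 77−38.
δ+…+δ^2 = 3/7·(1−(3/7)^2)/(1−3/7) = 0.6122, and (77−38)/(38−8) = 1.3000.
0.6122 < 1.3000, so cooperation is not sustainable.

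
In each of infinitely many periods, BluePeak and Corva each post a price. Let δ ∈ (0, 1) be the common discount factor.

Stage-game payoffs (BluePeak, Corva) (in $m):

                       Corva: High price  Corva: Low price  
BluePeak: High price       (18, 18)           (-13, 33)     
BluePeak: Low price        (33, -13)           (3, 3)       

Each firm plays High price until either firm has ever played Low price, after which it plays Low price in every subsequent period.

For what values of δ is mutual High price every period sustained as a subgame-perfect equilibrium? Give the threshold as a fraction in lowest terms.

One-period gain from deviating is 33 − 18 = 15. The loss is 18 − 3 = 15 in every subsequent period, with present value 15·δ/(1−δ).
Deviation is unprofitable when 15·δ/(1−δ) ≥ 15, i.e. δ/(1−δ) ≥ 1.
Equivalently δ ≥ 15/(15+15) = 1/2.

1/2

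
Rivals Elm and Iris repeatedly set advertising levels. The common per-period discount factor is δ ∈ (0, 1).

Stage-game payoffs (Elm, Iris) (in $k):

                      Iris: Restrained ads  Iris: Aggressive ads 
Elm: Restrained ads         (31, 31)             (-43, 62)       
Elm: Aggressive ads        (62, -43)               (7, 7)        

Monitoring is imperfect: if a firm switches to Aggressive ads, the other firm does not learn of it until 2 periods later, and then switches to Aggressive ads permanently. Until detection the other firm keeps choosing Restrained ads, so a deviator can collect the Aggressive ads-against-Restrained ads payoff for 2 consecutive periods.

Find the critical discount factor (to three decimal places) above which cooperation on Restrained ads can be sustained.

0.751

The best deviation is to choose Aggressive ads for all 2 undetected periods, earning 62 each, then 7 forever once detected.
Deviation value: 62(1−δ^2)/(1−δ) + 7δ^2/(1−δ); cooperation value: 31/(1−δ).
IC: 31 ≥ 62(1−δ^2) + 7δ^2 = 62 − 55δ^2.
So δ^2 ≥ 31/55, giving δ ≥ (31/55)^(1/2) ≈ 0.751.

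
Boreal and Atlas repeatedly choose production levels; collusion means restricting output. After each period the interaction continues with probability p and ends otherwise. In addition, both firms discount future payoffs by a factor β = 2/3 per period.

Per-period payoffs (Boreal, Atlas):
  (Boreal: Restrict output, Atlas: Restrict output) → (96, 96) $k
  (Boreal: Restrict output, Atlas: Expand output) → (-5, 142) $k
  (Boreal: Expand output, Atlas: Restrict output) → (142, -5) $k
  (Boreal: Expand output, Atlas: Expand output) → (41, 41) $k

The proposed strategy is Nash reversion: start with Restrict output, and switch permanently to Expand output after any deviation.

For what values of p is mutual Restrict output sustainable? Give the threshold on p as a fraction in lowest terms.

With continuation probability p and discount β, the effective per-period discount factor is βp.
Grim-trigger IC: βp ≥ (142−96)/(142−41) = 46/101.
So p ≥ (46/101)/(2/3) = 69/101.

69/101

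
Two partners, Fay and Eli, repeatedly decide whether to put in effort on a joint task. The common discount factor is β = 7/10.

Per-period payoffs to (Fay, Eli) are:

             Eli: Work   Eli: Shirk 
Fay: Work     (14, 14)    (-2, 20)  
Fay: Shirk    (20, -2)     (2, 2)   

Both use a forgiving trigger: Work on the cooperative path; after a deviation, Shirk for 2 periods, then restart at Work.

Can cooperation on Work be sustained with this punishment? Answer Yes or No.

Yes

A one-shot deviation gives 20 now, then 2 for 2 periods, then back to 14.
Gain from deviating: (20−14) today; loss: (14−2) in each of the next 2 periods.
No-deviation condition: (14−2)(β+…+β^2) ≥ 20−14, i.e. β+…+β^2 ≥ 1/2.
At β = 7/10: β+…+β^2 = 1.1900 ≥ 0.5000.
So cooperation is sustainable.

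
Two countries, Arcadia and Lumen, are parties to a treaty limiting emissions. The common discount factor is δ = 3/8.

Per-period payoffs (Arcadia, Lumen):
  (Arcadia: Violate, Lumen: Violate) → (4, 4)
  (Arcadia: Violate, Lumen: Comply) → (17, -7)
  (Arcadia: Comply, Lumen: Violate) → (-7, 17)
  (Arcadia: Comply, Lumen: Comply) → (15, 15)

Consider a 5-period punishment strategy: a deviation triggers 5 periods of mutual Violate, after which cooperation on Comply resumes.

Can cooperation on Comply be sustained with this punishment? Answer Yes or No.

Yes

IC: δ+…+δ^5 ≥ (17−15)/(15−4) = 2/11.
At δ = 3/8: partial sum = 0.5956 ≥ 0.1818. Cooperation sustainable.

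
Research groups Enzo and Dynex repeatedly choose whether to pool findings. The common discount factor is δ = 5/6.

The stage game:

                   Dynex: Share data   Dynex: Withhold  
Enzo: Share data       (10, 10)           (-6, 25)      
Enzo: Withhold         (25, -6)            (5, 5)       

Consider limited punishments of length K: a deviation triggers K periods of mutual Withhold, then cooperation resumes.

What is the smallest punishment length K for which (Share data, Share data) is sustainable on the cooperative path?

Need Σ_{k=1}^{K} δ^k ≥ (25−10)/(10−5) = 3.0000 at δ = 5/6.
At K = 5 the sum is 2.9906 < 3.0000; at K = 6 it is 3.3255 ≥ 3.0000.
So the minimum punishment length is K = 6.

6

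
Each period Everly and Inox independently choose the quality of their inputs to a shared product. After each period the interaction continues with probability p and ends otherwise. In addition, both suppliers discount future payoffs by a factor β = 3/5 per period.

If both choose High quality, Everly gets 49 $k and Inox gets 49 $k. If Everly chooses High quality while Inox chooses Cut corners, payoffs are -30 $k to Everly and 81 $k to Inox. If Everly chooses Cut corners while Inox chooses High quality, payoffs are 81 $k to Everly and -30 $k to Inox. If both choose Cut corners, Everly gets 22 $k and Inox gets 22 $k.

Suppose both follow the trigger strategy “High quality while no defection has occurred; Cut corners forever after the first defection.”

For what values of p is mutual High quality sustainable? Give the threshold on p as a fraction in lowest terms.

Expected continuation weight on next period's payoff is β·p = 3/5·p, which plays the role of the discount factor.
Cooperation requires 3/5·p ≥ (81−49)/(81−22) = 32/59, hence p ≥ 160/177.

160/177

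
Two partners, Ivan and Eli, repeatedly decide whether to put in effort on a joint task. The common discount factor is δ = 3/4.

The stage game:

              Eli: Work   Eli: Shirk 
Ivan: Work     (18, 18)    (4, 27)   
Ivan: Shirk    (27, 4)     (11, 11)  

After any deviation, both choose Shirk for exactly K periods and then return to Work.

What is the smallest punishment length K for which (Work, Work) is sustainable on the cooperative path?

2

No profitable deviation requires (18−11)(δ+…+δ^K) ≥ 27−18, i.e. δ+…+δ^K ≥ 9/7 ≈ 1.2857.
With δ = 3/4, the partial sums are K=1: 0.7500, K=2: 1.3125.
K = 2 is the first length at which the sum reaches 1.2857.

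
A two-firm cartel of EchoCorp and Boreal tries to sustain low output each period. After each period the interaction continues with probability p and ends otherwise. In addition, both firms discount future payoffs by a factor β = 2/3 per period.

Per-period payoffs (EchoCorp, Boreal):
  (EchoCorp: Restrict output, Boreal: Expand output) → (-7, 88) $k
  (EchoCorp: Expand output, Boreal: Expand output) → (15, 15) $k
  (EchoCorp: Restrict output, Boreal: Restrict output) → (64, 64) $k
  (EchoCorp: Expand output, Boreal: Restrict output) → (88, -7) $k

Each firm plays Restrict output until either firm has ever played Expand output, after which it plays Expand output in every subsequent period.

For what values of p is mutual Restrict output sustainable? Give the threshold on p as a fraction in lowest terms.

Expected continuation weight on next period's payoff is β·p = 2/3·p, which plays the role of the discount factor.
Cooperation requires 2/3·p ≥ (88−64)/(88−15) = 24/73, hence p ≥ 36/73.

36/73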